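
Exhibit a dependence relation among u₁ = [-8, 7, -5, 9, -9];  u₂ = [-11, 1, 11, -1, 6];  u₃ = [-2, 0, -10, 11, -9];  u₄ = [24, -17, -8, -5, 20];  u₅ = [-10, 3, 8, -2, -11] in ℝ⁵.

Solve the homogeneous system with u₁, u₂, u₃, u₄, u₅ as columns by row-reducing the coefficient matrix.
A generator of the null space is (2, 0, -1, 1, 1).

2u₁ - u₃ + u₄ + u₅ = 0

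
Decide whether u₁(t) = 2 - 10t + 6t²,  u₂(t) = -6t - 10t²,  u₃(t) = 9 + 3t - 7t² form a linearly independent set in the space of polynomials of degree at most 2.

linearly independent

Write each element as a coordinate vector in ℝ³ using {1, t, t²}.
The matrix [u₁|u₂|u₃] has determinant 1368.
A nonzero determinant means the columns are linearly independent.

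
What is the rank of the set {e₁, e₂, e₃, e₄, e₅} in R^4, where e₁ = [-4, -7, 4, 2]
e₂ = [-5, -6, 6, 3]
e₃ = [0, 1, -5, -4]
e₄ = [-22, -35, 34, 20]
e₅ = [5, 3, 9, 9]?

3

Row-reduce the 5×4 matrix with these as rows.
The echelon form has 3 nonzero rows, so the rank is 3.
(With 5 elements in a 4-dimensional space the rank is at most 4.)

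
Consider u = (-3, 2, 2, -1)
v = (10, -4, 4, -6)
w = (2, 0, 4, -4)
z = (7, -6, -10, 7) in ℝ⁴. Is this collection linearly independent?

Form the 4×4 matrix with these as columns; its determinant is 0.
A zero determinant means the columns are linearly dependent.
Indeed 2u + v - 2w = 0.

linearly dependent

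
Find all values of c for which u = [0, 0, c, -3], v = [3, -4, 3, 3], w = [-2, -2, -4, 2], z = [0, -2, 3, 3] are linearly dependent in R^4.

The set is linearly dependent precisely when det[u; v; w; z] = 0.
Expanding, det = -18*c - 162.
Solving -18*c - 162 = 0 yields c = -9.

c = -9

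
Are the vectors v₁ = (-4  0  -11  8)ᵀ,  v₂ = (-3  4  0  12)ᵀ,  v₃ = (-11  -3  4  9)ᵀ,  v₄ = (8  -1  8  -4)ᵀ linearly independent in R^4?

Place the vectors as rows of a 4×4 matrix and reduce to echelon form.
The reduction yields 4 nonzero rows, so the rank is 4.
Since rank = 4 (the number of vectors), the set is linearly independent.

linearly independent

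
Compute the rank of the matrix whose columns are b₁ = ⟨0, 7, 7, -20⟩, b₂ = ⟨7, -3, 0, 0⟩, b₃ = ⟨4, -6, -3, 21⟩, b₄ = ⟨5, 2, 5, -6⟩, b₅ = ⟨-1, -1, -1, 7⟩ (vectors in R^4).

Put the 4×5 matrix [b₁|b₂|b₃|b₄|b₅] into echelon form.
There are 3 pivot columns, so rank = 3.
(With 5 elements in a 4-dimensional space the rank is at most 4.)

3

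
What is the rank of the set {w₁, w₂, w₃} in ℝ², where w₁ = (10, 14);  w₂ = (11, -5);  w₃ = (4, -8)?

2

Row-reduce the 3×2 matrix with these as rows.
The echelon form has 2 nonzero rows, so the rank is 2.
(With 3 elements in a 2-dimensional space the rank is at most 2.)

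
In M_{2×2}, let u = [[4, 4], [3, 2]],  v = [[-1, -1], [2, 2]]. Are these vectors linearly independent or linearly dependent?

Write each element as a coordinate vector in ℝ⁴ using {E₁₁, E₁₂, E₂₁, E₂₂}.
Row-reduce the matrix whose columns are u, v.
The reduction yields 2 nonzero rows, so the rank is 2.
Since rank = 2 (the number of vectors), the set is linearly independent.

linearly independent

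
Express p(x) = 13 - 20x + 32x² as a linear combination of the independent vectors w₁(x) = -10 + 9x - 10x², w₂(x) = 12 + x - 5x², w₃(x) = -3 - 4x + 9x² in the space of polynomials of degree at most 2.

p = -w₁ + w₂ + 3w₃

Identify each element with its coordinate vector in ℝ³ via {1, x, x²}.
Solve the system with w₁, w₂, w₃ as columns and p as the right-hand side.
Row-reducing the augmented matrix gives the unique coefficients (a₁, a₂, a₃) = (-1, 1, 3).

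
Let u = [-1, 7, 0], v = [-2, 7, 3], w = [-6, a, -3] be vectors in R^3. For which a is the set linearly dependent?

Place the vectors as rows of a 3×3 matrix; dependence ⇔ determinant zero.
The determinant works out to 3*a - 147.
Solving 3*a - 147 = 0 yields a = 49.

a = 49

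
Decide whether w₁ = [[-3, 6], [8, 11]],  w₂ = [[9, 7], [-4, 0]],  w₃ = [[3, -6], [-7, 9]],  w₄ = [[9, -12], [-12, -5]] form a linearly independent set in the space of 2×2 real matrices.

Write each element as a coordinate vector in ℝ⁴ using {E₁₁, E₁₂, E₂₁, E₂₂}.
Row-reduce the matrix whose columns are w₁, w₂, w₃, w₄.
The reduction yields 4 nonzero rows, so the rank is 4.
Since rank = 4 (the number of vectors), the set is linearly independent.

linearly independent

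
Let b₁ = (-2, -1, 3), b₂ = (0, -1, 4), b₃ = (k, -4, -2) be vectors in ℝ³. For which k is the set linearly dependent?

Place the vectors as rows of a 3×3 matrix; dependence ⇔ determinant zero.
Cofactor expansion gives det = -k - 36.
This vanishes exactly when k = -36.

k = -36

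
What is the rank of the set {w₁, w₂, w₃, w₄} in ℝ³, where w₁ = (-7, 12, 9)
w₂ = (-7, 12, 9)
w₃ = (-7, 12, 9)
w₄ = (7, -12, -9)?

1

Row-reduce the 4×3 matrix with these as rows.
Reduction leaves 1 leading entry, giving rank 1.
(With 4 elements in a 3-dimensional space the rank is at most 3.)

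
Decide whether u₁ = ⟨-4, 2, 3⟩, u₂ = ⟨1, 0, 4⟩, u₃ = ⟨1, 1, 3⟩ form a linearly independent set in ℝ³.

Row-reduce the matrix whose columns are u₁, u₂, u₃.
The reduction yields 3 nonzero rows, so the rank is 3.
Since rank = 3 (the number of vectors), the set is linearly independent.

linearly independent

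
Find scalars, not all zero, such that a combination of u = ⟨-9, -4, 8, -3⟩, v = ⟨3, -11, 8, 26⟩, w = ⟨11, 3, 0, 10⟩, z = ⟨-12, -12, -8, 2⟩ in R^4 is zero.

2u - v + 3w + z = 0

Set up α₁u + … + α₄z = 0 and solve the homogeneous system.
One solution (up to scaling) is (2, -1, 3, 1).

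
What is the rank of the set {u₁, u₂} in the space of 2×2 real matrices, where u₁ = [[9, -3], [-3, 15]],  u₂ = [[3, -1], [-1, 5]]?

1

Represent each element by its coordinate vector in ℝ⁴.
Form the matrix with u₁, u₂ as columns and reduce.
There is 1 pivot column, so rank = 1.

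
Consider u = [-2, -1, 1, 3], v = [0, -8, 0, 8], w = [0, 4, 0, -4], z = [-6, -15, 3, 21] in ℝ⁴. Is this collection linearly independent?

The matrix [u|v|w|z] has determinant 0.
A zero determinant means the columns are linearly dependent.
Indeed v + 2w = 0.

linearly dependent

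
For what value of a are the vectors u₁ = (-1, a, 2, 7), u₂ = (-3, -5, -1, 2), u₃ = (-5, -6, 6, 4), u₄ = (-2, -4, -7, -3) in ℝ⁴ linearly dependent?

Place the vectors as rows of a 4×4 matrix; dependence ⇔ determinant zero.
Cofactor expansion gives det = -87*a - 261.
Setting this to zero gives a = -3.

a = -3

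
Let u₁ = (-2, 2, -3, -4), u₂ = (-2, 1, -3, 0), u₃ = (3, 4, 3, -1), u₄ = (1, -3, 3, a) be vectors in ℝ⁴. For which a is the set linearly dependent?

The set is linearly dependent precisely when det[u₁; u₂; u₃; u₄] = 0.
The determinant works out to -3*a - 33.
Setting this to zero gives a = -11.

a = -11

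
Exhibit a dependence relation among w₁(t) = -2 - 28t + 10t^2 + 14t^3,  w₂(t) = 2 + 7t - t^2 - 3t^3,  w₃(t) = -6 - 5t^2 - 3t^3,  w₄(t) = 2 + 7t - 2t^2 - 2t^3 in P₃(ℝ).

w₁ + 3w₂ + w₃ + w₄ = 0

Take coordinates with respect to {1, t, …, t^3}.
Solve the homogeneous system with w₁, w₂, w₃, w₄ as columns by row-reducing the coefficient matrix.
One solution (up to scaling) is (1, 3, 1, 1).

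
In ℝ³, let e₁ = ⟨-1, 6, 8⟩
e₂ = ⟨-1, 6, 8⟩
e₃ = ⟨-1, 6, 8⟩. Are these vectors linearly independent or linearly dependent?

linearly dependent

Place the vectors as rows of a 3×3 matrix and reduce to echelon form.
The reduction yields 1 nonzero row, so the rank is 1.
Since rank 1 < 3, the set is linearly dependent.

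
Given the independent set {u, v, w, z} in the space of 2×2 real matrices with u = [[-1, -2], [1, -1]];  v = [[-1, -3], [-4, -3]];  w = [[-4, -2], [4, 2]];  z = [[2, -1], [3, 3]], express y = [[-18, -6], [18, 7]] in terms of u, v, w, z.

y = u - v + 4w - z

Work in coordinates with respect to the standard basis {E₁₁, E₁₂, E₂₁, E₂₂}.
Set up the augmented matrix [u | v | w | z | y] and row-reduce.
The system has the unique solution (α₁, …, α₄) = (1, -1, 4, -1).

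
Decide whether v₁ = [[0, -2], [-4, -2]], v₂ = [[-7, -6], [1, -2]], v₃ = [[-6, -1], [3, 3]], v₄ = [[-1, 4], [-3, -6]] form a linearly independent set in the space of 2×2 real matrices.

Write each element as a coordinate vector in ℝ⁴ using {E₁₁, E₁₂, E₂₁, E₂₂}.
The matrix [v₁|v₂|v₃|v₄] has determinant -1012.
A nonzero determinant means the columns are linearly independent.

linearly independent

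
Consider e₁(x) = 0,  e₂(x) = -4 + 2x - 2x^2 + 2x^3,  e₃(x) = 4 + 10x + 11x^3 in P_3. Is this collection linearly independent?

Take coordinates with respect to the standard basis {1, x, …, x^3}.
One of the vectors is the zero vector, so the set is linearly dependent.

linearly dependent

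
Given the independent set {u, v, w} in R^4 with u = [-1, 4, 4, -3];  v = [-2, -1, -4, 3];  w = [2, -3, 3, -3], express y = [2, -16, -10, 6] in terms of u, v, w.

Write y = α₁u + … + α₃w and equate components.
Back-substitution yields (α₁, α₂, α₃) = (-2, 2, 2).

y = -2u + 2v + 2w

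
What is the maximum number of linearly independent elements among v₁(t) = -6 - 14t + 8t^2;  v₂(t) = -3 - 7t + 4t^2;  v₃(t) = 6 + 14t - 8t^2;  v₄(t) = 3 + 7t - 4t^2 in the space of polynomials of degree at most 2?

1

Pass to coordinate vectors with respect to the basis {1, t, t^2}.
Form the matrix with v₁, v₂, v₃, v₄ as columns and reduce.
The echelon form has 1 nonzero row, so the rank is 1.
(With 4 elements in a 3-dimensional space the rank is at most 3.)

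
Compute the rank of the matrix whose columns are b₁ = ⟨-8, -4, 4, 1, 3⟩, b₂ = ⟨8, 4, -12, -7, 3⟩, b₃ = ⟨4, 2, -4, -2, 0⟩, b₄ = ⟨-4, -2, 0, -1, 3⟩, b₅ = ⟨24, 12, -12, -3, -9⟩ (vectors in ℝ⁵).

2

Row-reduce the 5×5 matrix with these as rows.
Exactly 2 pivots survive; hence the rank is 2.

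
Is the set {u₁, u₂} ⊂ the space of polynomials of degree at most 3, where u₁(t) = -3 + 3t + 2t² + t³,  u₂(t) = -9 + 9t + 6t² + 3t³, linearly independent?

Write each element as a coordinate vector in ℝ⁴ using {1, t, …, t³}.
Place the vectors as rows of a 2×4 matrix and reduce to echelon form.
The reduction yields 1 nonzero row, so the rank is 1.
Since rank 1 < 2, the set is linearly dependent.

linearly dependent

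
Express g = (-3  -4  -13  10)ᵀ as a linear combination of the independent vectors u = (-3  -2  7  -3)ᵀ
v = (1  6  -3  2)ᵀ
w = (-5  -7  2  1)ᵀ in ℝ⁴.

g = -2u + v + 2w

Since u, v, w are independent, the coefficients expressing g are uniquely determined by a linear system.
Back-substitution yields (α₁, α₂, α₃) = (-2, 1, 2).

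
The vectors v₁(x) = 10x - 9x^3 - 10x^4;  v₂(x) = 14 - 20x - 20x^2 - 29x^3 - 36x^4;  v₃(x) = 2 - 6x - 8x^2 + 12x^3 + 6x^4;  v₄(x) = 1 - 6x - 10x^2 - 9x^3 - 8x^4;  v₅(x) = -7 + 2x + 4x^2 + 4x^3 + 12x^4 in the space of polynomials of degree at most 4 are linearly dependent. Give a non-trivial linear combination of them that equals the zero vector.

v₁ + v₂ + v₃ - 2v₄ + 2v₅ = 0

Write each element as a vector in ℝ⁵ using {1, x, …, x^4}.
Write the vectors as columns of a matrix and find a nonzero vector in its null space.
The free variable yields coefficients (1, 1, 1, -2, 2) (any nonzero multiple also works).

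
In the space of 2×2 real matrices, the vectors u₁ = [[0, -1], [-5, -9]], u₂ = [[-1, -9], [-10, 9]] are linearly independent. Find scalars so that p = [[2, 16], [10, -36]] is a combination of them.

Identify each element with its coordinate vector in ℝ⁴ via {E₁₁, E₁₂, E₂₁, E₂₂}.
Solve the system with u₁, u₂ as columns and p as the right-hand side.
Back-substitution yields (α₁, α₂) = (2, -2).

p = 2u₁ - 2u₂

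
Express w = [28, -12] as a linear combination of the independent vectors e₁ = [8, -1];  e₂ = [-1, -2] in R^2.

Write w = a₁e₁ + a₂e₂ and equate components.
The system has the unique solution (a₁, a₂) = (4, 4).

w = 4e₁ + 4e₂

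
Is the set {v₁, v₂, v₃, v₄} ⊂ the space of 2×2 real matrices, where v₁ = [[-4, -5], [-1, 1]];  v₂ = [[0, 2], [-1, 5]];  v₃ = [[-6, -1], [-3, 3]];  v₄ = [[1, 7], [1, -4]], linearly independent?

linearly independent

Take coordinates with respect to the standard basis {E₁₁, E₁₂, E₂₁, E₂₂}.
The matrix [v₁|v₂|v₃|v₄] has determinant -174.
A nonzero determinant means the columns are linearly independent.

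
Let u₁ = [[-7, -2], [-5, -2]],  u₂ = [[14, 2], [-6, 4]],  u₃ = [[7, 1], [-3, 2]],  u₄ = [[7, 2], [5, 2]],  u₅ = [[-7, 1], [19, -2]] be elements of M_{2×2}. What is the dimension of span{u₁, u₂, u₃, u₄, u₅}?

Represent each element by its coordinate vector in ℝ⁴.
Apply Gaussian elimination to the matrix whose rows are u₁, u₂, u₃, u₄, u₅.
There are 2 pivot columns, so rank = 2.
(With 5 elements in a 4-dimensional space the rank is at most 4.)

dim = 2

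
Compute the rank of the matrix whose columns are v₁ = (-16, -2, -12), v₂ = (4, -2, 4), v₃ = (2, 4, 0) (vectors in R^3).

Row-reduce the 3×3 matrix with these as rows.
The echelon form has 2 nonzero rows, so the rank is 2.

2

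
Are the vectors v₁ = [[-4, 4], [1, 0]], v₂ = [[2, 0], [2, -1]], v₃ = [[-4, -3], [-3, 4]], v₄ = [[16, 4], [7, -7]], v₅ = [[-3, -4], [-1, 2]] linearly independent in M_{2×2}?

linearly dependent

Write each element as a coordinate vector in ℝ⁴ using {E₁₁, E₁₂, E₂₁, E₂₂}.
There are 5 vectors in a 4-dimensional space, so they cannot be linearly independent.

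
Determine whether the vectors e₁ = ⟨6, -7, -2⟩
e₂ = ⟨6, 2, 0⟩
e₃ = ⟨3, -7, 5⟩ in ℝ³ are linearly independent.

linearly independent

The matrix [e₁|e₂|e₃] has determinant 366.
A nonzero determinant means the columns are linearly independent.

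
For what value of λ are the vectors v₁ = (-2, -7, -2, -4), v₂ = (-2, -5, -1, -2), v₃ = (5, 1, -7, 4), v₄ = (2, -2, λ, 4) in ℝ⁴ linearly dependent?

λ = -40/7

Place the vectors as rows of a 4×4 matrix; dependence ⇔ determinant zero.
The determinant works out to 42*λ + 240.
Setting this to zero gives λ = -40/7.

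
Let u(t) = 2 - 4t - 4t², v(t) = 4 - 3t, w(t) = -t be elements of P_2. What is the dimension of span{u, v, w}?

3

Use coordinates relative to {1, t, t²}.
Row-reduce the 3×3 matrix with these as rows.
There are 3 pivot columns, so rank = 3.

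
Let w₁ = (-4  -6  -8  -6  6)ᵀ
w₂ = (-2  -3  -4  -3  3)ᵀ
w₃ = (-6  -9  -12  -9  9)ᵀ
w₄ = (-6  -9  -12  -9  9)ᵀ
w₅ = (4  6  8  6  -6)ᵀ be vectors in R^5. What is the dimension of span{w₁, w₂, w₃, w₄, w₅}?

dim = 1

Form the matrix with w₁, w₂, w₃, w₄, w₅ as columns and reduce.
There is 1 pivot column, so rank = 1.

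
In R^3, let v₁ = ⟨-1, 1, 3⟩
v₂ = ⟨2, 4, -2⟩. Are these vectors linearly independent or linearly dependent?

Row-reduce the matrix whose columns are v₁, v₂.
The reduction yields 2 nonzero rows, so the rank is 2.
Since rank = 2 (the number of vectors), the set is linearly independent.

linearly independent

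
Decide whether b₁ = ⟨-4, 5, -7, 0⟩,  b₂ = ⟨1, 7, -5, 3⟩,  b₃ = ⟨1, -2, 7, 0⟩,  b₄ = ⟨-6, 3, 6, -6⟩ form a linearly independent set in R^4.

linearly independent

Form the 4×4 matrix with these as columns; its determinant is 783.
A nonzero determinant means the columns are linearly independent.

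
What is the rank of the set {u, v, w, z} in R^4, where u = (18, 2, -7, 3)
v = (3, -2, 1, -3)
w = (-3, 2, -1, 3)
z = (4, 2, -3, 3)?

Apply Gaussian elimination to the matrix whose rows are u, v, w, z.
The echelon form has 2 nonzero rows, so the rank is 2.

rank 2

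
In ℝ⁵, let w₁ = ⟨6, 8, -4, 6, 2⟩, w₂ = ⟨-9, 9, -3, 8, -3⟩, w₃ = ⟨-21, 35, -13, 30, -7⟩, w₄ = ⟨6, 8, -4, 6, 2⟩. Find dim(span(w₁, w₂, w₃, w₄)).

Row-reduce the 4×5 matrix with these as rows.
There are 2 pivot columns, so rank = 2.

dim = 2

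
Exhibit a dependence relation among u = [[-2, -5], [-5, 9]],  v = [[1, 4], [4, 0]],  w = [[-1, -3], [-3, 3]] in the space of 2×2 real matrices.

Pass to coordinate vectors relative to the basis {E₁₁, E₁₂, E₂₁, E₂₂}.
Set up α₁u + … + α₃w = 0 and solve the homogeneous system.
The free variable yields coefficients (1, -1, -3) (any nonzero multiple also works).

u - v - 3w = 0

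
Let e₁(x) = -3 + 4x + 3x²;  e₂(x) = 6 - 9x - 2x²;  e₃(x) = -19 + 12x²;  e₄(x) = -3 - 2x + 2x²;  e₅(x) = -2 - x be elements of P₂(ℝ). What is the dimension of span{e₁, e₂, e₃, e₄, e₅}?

Represent each element by its coordinate vector in ℝ³.
Row-reduce the 5×3 matrix with these as rows.
Reduction leaves 3 leading entries, giving rank 3.
(With 5 elements in a 3-dimensional space the rank is at most 3.)

dim = 3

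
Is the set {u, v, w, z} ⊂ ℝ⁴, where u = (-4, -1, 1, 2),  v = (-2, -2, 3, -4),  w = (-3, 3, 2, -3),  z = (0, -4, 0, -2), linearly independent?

Form the 4×4 matrix with these as columns; its determinant is -170.
A nonzero determinant means the columns are linearly independent.

linearly independent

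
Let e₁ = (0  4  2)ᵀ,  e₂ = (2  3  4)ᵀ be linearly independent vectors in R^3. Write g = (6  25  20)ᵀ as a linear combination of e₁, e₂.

g = 4e₁ + 3e₂

Write g = c₁e₁ + c₂e₂ and equate components.
The system has the unique solution (c₁, c₂) = (4, 3).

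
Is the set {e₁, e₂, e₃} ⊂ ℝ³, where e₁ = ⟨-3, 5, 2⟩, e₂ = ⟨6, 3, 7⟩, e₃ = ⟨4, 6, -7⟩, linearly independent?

The matrix [e₁|e₂|e₃] has determinant 587.
A nonzero determinant means the columns are linearly independent.

linearly independent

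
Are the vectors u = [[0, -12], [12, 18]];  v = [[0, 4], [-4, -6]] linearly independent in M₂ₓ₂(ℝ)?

linearly dependent

Write each element as a coordinate vector in ℝ⁴ using {E₁₁, E₁₂, E₂₁, E₂₂}.
Place the vectors as rows of a 2×4 matrix and reduce to echelon form.
The reduction yields 1 nonzero row, so the rank is 1.
Since rank 1 < 2, the set is linearly dependent.
Indeed u + 3v = 0.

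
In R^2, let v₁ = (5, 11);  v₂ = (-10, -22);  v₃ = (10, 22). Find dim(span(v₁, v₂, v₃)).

Row-reduce the 3×2 matrix with these as rows.
The echelon form has 1 nonzero row, so the rank is 1.
(With 3 elements in a 2-dimensional space the rank is at most 2.)

dim = 1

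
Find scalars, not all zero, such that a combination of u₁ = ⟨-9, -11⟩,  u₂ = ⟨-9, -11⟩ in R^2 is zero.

Solve the homogeneous system with u₁, u₂ as columns by row-reducing the coefficient matrix.
The free variable yields coefficients (1, -1) (any nonzero multiple also works).

u₁ - u₂ = 0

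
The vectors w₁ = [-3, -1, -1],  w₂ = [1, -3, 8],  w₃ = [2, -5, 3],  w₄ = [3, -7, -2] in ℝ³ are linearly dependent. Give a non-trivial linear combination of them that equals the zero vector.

Row-reduce the matrix with w₁, w₂, w₃, w₄ as columns; the null space gives the coefficients.
The free variable yields coefficients (0, 1, -2, 1) (any nonzero multiple also works).

w₂ - 2w₃ + w₄ = 0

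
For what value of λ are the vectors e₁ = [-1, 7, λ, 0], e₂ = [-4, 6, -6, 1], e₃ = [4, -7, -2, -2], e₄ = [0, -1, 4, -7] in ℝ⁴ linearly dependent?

Place the vectors as rows of a 4×4 matrix; dependence ⇔ determinant zero.
Expanding, det = 1296 - 24*λ.
This vanishes exactly when λ = 54.

λ = 54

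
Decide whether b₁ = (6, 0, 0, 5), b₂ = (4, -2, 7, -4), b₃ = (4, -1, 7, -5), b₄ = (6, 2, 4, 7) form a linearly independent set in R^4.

Place the vectors as rows of a 4×4 matrix and reduce to echelon form.
The reduction yields 4 nonzero rows, so the rank is 4.
Since rank = 4 (the number of vectors), the set is linearly independent.

linearly independent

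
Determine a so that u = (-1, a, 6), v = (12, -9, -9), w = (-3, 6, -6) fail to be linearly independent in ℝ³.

Place the vectors as rows of a 3×3 matrix; dependence ⇔ determinant zero.
Expanding, det = 99*a + 162.
Solving 99*a + 162 = 0 yields a = -18/11.

a = -18/11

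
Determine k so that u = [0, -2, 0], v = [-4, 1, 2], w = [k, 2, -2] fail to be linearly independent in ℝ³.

k = 4

The set is linearly dependent precisely when det[u; v; w] = 0.
The determinant works out to 16 - 4*k.
This vanishes exactly when k = 4.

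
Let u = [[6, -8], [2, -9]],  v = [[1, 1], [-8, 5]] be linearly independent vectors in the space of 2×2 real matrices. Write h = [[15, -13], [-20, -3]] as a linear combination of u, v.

h = 2u + 3v

Take coordinate vectors relative to {E₁₁, E₁₂, E₂₁, E₂₂}.
Since u, v are independent, the coefficients expressing h are uniquely determined by a linear system.
Row-reducing the augmented matrix gives the unique coefficients (α₁, α₂) = (2, 3).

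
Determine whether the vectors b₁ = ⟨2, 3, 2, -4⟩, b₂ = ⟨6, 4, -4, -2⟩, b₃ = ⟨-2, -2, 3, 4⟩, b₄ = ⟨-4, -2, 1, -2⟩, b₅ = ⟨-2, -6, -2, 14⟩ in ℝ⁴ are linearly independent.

There are 5 vectors in a 4-dimensional space, so they cannot be linearly independent.

linearly dependent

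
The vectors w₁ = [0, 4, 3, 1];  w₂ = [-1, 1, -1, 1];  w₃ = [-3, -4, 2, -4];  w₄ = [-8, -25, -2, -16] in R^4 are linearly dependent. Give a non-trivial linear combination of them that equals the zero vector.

3w₁ + w₂ - 3w₃ + w₄ = 0

Set up α₁w₁ + … + α₄w₄ = 0 and solve the homogeneous system.
A generator of the null space is (3, 1, -3, 1).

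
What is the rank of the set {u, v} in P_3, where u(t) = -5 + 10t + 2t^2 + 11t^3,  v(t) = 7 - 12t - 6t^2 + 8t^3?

Represent each element by its coordinate vector in ℝ⁴.
Row-reduce the 2×4 matrix with these as rows.
Exactly 2 pivots survive; hence the rank is 2.

rank 2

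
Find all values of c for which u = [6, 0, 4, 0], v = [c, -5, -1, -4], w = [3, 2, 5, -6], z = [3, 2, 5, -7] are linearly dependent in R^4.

The vectors are dependent exactly when the determinant of the matrix with rows u, v, w, z vanishes.
Cofactor expansion gives det = 78 - 8*c.
Setting this to zero gives c = 39/4.

c = 39/4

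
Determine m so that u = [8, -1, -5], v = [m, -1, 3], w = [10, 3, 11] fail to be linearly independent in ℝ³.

m = -60

Dependence holds iff the 3×3 matrix [u v w] is singular.
Cofactor expansion gives det = -4*m - 240.
This vanishes exactly when m = -60.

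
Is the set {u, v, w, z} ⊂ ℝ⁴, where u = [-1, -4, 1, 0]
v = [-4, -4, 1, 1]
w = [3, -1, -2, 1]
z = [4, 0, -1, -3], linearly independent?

Place the vectors as rows of a 4×4 matrix and reduce to echelon form.
The reduction yields 4 nonzero rows, so the rank is 4.
Since rank = 4 (the number of vectors), the set is linearly independent.

linearly independent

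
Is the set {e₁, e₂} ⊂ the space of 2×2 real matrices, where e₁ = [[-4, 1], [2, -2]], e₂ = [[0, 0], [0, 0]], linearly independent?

linearly dependent

Write each element as a coordinate vector in ℝ⁴ using {E₁₁, E₁₂, E₂₁, E₂₂}.
One of the vectors is the zero vector, so the set is linearly dependent.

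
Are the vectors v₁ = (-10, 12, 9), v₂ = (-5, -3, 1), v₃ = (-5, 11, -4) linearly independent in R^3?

The matrix [v₁|v₂|v₃] has determinant -940.
A nonzero determinant means the columns are linearly independent.

linearly independent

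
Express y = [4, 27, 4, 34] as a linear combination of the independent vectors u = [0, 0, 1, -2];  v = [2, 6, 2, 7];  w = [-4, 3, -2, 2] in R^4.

y = -2u + 4v + w

Write y = α₁u + … + α₃w and equate components.
Row-reducing the augmented matrix gives the unique coefficients (α₁, α₂, α₃) = (-2, 4, 1).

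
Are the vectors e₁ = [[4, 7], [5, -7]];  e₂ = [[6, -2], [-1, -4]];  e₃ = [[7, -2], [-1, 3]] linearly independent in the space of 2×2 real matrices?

linearly independent

Write each element as a coordinate vector in ℝ⁴ using {E₁₁, E₁₂, E₂₁, E₂₂}.
Row-reduce the matrix whose columns are e₁, e₂, e₃.
The reduction yields 3 nonzero rows, so the rank is 3.
Since rank = 3 (the number of vectors), the set is linearly independent.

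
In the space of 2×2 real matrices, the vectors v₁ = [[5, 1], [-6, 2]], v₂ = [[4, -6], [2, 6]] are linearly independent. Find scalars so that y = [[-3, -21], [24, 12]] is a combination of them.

y = -3v₁ + 3v₂

Take coordinate vectors relative to {E₁₁, E₁₂, E₂₁, E₂₂}.
Set up the augmented matrix [v₁ | v₂ | y] and row-reduce.
Row-reducing the augmented matrix gives the unique coefficients (c₁, c₂) = (-3, 3).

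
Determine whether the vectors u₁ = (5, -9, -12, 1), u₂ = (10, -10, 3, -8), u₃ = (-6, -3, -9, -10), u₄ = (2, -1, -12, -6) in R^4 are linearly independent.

linearly independent

Form the 4×4 matrix with these as columns; its determinant is -19566.
A nonzero determinant means the columns are linearly independent.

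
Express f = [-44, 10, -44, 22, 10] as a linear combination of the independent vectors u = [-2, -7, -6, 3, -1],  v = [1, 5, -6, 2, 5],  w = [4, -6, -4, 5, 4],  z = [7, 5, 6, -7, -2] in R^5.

f = 2u + 4v - 4w - 4z

Since u, v, w, z are independent, the coefficients expressing f are uniquely determined by a linear system.
The system has the unique solution (a₁, …, a₄) = (2, 4, -4, -4).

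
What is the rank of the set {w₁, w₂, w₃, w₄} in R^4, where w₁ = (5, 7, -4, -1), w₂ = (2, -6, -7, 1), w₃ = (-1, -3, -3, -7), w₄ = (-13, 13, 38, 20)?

Form the matrix with w₁, w₂, w₃, w₄ as columns and reduce.
There are 3 pivot columns, so rank = 3.

3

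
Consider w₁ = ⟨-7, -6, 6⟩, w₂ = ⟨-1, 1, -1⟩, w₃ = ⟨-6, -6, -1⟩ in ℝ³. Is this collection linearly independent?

Form the 3×3 matrix with these as columns; its determinant is 91.
A nonzero determinant means the columns are linearly independent.

linearly independent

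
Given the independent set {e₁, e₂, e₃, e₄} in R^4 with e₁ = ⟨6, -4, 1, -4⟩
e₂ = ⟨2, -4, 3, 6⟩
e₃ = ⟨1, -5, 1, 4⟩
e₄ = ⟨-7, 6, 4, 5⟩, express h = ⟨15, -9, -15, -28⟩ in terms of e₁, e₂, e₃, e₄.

h = e₁ - 3e₂ + e₃ - 2e₄

Solve the system with e₁, e₂, e₃, e₄ as columns and h as the right-hand side.
Back-substitution yields (α₁, …, α₄) = (1, -3, 1, -2).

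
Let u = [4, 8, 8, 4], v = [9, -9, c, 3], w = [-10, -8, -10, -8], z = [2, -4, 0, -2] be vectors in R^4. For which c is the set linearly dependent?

c = -3

Dependence holds iff the 4×4 matrix [u v w z] is singular.
Cofactor expansion gives det = 128*c + 384.
Setting this to zero gives c = -3.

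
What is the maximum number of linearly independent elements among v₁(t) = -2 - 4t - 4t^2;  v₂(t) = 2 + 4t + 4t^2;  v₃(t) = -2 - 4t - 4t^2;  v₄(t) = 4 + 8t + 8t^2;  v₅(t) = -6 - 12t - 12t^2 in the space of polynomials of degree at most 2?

Use coordinates relative to {1, t, t^2}.
Row-reduce the 5×3 matrix with these as rows.
Exactly 1 pivot survives; hence the rank is 1.
(With 5 elements in a 3-dimensional space the rank is at most 3.)

1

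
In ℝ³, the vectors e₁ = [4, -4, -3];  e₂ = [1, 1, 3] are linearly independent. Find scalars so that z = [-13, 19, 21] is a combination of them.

Solve the system with e₁, e₂ as columns and z as the right-hand side.
The system has the unique solution (α₁, α₂) = (-4, 3).

z = -4e₁ + 3e₂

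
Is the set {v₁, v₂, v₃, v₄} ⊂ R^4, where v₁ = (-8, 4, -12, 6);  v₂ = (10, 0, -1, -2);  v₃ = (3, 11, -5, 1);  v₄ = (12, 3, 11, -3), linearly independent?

linearly independent

Row-reduce the matrix whose columns are v₁, v₂, v₃, v₄.
The reduction yields 4 nonzero rows, so the rank is 4.
Since rank = 4 (the number of vectors), the set is linearly independent.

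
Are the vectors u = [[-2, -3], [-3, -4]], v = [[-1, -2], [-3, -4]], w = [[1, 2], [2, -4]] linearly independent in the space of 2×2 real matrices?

linearly independent

Take coordinates with respect to the standard basis {E₁₁, E₁₂, E₂₁, E₂₂}.
Row-reduce the matrix whose columns are u, v, w.
The reduction yields 3 nonzero rows, so the rank is 3.
Since rank = 3 (the number of vectors), the set is linearly independent.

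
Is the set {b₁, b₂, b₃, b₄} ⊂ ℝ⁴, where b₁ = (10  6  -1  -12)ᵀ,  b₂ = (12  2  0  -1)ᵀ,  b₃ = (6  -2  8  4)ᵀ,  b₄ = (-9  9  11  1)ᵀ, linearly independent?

The matrix [b₁|b₂|b₃|b₄] has determinant -12632.
A nonzero determinant means the columns are linearly independent.

linearly independent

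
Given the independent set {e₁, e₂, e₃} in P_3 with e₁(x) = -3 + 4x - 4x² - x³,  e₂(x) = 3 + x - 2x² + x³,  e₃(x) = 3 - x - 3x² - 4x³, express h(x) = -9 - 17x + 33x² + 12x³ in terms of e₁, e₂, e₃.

h = -4e₁ - 4e₂ - 3e₃

Take coordinate vectors relative to {1, x, …, x³}.
Since e₁, e₂, e₃ are independent, the coefficients expressing h are uniquely determined by a linear system.
The system has the unique solution (c₁, c₂, c₃) = (-4, -4, -3).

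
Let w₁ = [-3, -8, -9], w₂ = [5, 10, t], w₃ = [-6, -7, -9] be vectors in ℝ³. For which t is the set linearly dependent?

Dependence holds iff the 3×3 matrix [w₁ w₂ w₃] is singular.
Cofactor expansion gives det = 27*t - 315.
Solving 27*t - 315 = 0 yields t = 35/3.

t = 35/3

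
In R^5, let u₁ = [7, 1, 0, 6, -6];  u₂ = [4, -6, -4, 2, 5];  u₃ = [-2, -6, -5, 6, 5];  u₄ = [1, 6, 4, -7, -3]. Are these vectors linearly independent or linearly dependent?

linearly independent

Row-reduce the matrix whose columns are u₁, u₂, u₃, u₄.
The reduction yields 4 nonzero rows, so the rank is 4.
Since rank = 4 (the number of vectors), the set is linearly independent.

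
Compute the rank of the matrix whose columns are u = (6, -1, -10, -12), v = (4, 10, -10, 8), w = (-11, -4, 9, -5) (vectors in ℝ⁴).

3

Put the 4×3 matrix [u|v|w] into echelon form.
Exactly 3 pivots survive; hence the rank is 3.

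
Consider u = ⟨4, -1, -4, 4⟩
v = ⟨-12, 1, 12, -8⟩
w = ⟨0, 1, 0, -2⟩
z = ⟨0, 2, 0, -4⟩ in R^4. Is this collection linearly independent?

linearly dependent

Row-reduce the matrix whose columns are u, v, w, z.
The reduction yields 2 nonzero rows, so the rank is 2.
Since rank 2 < 4, the set is linearly dependent.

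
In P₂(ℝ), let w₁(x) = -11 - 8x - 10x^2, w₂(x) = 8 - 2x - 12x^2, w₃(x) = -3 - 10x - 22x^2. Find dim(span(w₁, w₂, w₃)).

Use coordinates relative to {1, x, x^2}.
Put the 3×3 matrix [w₁|w₂|w₃] into echelon form.
There are 2 pivot columns, so rank = 2.

dim = 2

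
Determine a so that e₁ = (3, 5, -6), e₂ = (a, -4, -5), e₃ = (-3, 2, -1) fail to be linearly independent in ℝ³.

a = 27

The vectors are dependent exactly when the determinant of the matrix with rows e₁, e₂, e₃ vanishes.
The determinant works out to 189 - 7*a.
This vanishes exactly when a = 27.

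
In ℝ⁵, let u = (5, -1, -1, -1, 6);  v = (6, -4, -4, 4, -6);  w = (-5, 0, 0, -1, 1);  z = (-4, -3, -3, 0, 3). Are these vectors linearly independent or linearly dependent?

linearly independent

Place the vectors as rows of a 4×5 matrix and reduce to echelon form.
The reduction yields 4 nonzero rows, so the rank is 4.
Since rank = 4 (the number of vectors), the set is linearly independent.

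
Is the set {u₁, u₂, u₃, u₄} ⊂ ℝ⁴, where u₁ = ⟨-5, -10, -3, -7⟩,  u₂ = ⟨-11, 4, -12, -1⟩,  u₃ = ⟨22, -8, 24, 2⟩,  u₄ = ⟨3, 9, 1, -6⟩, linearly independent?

One vector is a scalar multiple of another, so the set is dependent.

linearly dependent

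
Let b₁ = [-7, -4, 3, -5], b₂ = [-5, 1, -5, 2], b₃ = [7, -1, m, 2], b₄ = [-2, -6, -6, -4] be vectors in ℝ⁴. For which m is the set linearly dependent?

Place the vectors as rows of a 4×4 matrix; dependence ⇔ determinant zero.
The determinant works out to -120*m - 1056.
This vanishes exactly when m = -44/5.

m = -44/5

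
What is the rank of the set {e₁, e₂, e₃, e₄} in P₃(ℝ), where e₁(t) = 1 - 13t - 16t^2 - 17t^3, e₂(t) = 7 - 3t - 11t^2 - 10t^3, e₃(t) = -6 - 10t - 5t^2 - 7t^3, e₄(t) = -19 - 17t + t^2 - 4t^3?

rank 2

Pass to coordinate vectors with respect to the basis {1, t, …, t^3}.
Put the 4×4 matrix [e₁|e₂|e₃|e₄] into echelon form.
There are 2 pivot columns, so rank = 2.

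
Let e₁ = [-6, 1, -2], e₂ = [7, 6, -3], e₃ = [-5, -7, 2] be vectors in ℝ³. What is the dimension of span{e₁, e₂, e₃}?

Form the matrix with e₁, e₂, e₃ as columns and reduce.
The echelon form has 3 nonzero rows, so the rank is 3.

3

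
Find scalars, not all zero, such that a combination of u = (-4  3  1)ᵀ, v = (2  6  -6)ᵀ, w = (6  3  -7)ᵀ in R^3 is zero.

u - v + w = 0

Set up α₁u + … + α₃w = 0 and solve the homogeneous system.
One solution (up to scaling) is (1, -1, 1).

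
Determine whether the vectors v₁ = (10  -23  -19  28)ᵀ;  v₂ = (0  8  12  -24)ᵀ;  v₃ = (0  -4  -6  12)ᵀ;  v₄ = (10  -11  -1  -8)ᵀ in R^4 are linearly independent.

linearly dependent

One vector is a scalar multiple of another, so the set is dependent.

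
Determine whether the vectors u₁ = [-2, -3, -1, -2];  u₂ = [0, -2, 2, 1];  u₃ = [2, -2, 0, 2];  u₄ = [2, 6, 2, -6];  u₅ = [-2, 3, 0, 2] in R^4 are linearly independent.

linearly dependent

There are 5 vectors in a 4-dimensional space, so they cannot be linearly independent.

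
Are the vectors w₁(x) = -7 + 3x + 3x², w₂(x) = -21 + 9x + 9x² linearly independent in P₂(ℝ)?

linearly dependent

Take coordinates with respect to the standard basis {1, x, x²}.
Place the vectors as rows of a 2×3 matrix and reduce to echelon form.
The reduction yields 1 nonzero row, so the rank is 1.
Since rank 1 < 2, the set is linearly dependent.
Indeed 3w₁ - w₂ = 0.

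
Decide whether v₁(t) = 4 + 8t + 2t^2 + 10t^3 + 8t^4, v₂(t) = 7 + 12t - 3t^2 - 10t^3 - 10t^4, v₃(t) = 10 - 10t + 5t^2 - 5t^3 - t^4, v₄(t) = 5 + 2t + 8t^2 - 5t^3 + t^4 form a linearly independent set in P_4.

linearly independent

Take coordinates with respect to the standard basis {1, t, …, t^4}.
Row-reduce the matrix whose columns are v₁, v₂, v₃, v₄.
The reduction yields 4 nonzero rows, so the rank is 4.
Since rank = 4 (the number of vectors), the set is linearly independent.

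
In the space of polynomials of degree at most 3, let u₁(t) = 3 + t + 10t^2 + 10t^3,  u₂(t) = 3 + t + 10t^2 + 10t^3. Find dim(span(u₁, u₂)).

dim = 1

Use coordinates relative to {1, t, …, t^3}.
Form the matrix with u₁, u₂ as columns and reduce.
The echelon form has 1 nonzero row, so the rank is 1.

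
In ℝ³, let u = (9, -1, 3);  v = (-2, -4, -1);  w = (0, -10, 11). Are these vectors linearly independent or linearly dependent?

The matrix [u|v|w] has determinant -448.
A nonzero determinant means the columns are linearly independent.

linearly independent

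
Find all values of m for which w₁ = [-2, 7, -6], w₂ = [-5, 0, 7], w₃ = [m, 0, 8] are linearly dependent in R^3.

The vectors are dependent exactly when the determinant of the matrix with rows w₁, w₂, w₃ vanishes.
Expanding, det = 49*m + 280.
Solving 49*m + 280 = 0 yields m = -40/7.

m = -40/7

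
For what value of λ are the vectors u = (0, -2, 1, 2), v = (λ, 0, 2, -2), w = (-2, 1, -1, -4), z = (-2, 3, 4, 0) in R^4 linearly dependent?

The set is linearly dependent precisely when det[u; v; w; z] = 0.
Expanding, det = 30*λ + 96.
Solving 30*λ + 96 = 0 yields λ = -16/5.

λ = -16/5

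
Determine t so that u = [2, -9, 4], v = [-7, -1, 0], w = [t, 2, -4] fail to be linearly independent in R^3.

Place the vectors as rows of a 3×3 matrix; dependence ⇔ determinant zero.
Cofactor expansion gives det = 4*t + 204.
Solving 4*t + 204 = 0 yields t = -51.

t = -51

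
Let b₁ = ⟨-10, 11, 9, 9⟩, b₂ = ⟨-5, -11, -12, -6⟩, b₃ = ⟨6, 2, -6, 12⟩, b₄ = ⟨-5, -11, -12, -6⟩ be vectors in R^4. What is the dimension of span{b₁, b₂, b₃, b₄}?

dim = 3

Put the 4×4 matrix [b₁|b₂|b₃|b₄] into echelon form.
Exactly 3 pivots survive; hence the rank is 3.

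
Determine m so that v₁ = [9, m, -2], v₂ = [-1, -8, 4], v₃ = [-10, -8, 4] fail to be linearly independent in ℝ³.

m = 4

Place the vectors as rows of a 3×3 matrix; dependence ⇔ determinant zero.
Expanding, det = 144 - 36*m.
Setting this to zero gives m = 4.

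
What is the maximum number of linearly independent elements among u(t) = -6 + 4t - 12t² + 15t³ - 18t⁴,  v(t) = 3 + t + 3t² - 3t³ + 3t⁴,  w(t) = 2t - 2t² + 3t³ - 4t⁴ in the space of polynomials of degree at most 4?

2

Use coordinates relative to {1, t, …, t⁴}.
Form the matrix with u, v, w as columns and reduce.
Exactly 2 pivots survive; hence the rank is 2.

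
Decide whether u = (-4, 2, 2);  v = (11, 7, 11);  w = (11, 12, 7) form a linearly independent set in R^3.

linearly independent

The matrix [u|v|w] has determinant 530.
A nonzero determinant means the columns are linearly independent.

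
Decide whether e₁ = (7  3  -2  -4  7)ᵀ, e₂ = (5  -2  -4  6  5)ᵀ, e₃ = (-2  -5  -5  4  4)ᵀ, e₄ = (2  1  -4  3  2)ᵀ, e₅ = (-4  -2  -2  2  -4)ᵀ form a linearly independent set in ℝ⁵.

Row-reduce the matrix whose columns are e₁, e₂, e₃, e₄, e₅.
The reduction yields 5 nonzero rows, so the rank is 5.
Since rank = 5 (the number of vectors), the set is linearly independent.

linearly independent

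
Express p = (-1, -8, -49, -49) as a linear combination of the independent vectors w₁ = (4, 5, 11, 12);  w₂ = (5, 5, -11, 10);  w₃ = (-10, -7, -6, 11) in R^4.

p = -4w₁ + w₂ - w₃

Since w₁, w₂, w₃ are independent, the coefficients expressing p are uniquely determined by a linear system.
Back-substitution yields (α₁, α₂, α₃) = (-4, 1, -1).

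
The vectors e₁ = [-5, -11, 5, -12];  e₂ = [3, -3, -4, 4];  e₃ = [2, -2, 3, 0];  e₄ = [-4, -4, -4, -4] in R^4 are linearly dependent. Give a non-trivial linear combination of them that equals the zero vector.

e₁ + e₂ - 3e₃ - 2e₄ = 0

Solve the homogeneous system with e₁, e₂, e₃, e₄ as columns by row-reducing the coefficient matrix.
The free variable yields coefficients (1, 1, -3, -2) (any nonzero multiple also works).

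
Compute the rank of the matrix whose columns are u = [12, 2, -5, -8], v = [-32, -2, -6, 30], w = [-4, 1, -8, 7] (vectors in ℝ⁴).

2

Form the matrix with u, v, w as columns and reduce.
Reduction leaves 2 leading entries, giving rank 2.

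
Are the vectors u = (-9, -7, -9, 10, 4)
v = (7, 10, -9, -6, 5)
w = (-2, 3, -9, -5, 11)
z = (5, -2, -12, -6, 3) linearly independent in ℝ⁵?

linearly independent

Place the vectors as rows of a 4×5 matrix and reduce to echelon form.
The reduction yields 4 nonzero rows, so the rank is 4.
Since rank = 4 (the number of vectors), the set is linearly independent.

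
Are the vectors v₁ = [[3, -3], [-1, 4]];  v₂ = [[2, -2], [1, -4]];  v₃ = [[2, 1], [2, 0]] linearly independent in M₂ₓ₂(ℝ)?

Take coordinates with respect to the standard basis {E₁₁, E₁₂, E₂₁, E₂₂}.
Row-reduce the matrix whose columns are v₁, v₂, v₃.
The reduction yields 3 nonzero rows, so the rank is 3.
Since rank = 3 (the number of vectors), the set is linearly independent.

linearly independent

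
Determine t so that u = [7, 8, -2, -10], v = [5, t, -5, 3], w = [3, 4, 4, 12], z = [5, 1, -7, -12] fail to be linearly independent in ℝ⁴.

The set is linearly dependent precisely when det[u; v; w; z] = 0.
The determinant works out to 470*t + 564.
Setting this to zero gives t = -6/5.

t = -6/5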